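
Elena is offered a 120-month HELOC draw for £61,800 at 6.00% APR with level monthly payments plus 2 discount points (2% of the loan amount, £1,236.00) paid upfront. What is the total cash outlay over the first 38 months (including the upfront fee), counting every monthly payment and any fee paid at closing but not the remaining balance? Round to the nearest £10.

At 6.00% the monthly rate is 0.0050000, so the payment is 61,800 × 0.0050000 / (1 − 1.0050000^−120) = £686.11.
Total outlay = 38 × £686.11 + £1,236.00 = £27,308.18.

£27,310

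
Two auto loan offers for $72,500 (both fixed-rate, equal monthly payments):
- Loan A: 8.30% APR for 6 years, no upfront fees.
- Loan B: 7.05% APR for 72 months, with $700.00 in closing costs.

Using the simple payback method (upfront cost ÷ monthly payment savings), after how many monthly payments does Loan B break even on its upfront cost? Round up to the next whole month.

16 months

Loan A: monthly rate = 8.3%/12 = 0.0069167; payment = 72,500 × 0.0069167 / (1 − (1+0.0069167)^−72) = $1,281.81.
Loan B: at 7.05% the monthly rate is 0.0058750, so the payment is 72,500 × 0.0058750 / (1 − 1.0058750^−72) = $1,237.79.
Monthly savings = $1,281.81 − $1,237.79 = $44.02.
Break-even = $700.00 / $44.02 = 15.90 → 16 months.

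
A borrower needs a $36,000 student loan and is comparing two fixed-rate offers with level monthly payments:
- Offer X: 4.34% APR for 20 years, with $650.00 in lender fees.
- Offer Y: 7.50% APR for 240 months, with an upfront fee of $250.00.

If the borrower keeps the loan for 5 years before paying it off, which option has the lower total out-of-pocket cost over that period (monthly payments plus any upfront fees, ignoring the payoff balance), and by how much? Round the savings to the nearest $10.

Offer X by $3,520

Offer X: at 4.34% the monthly rate is 0.0036167, so the payment is 36,000 × 0.0036167 / (1 − 1.0036167^−240) = $224.66.
Offer Y: at 7.50% the monthly rate is 0.0062500, so the payment is 36,000 × 0.0062500 / (1 − 1.0062500^−240) = $290.01.
Over 60 months: Offer X costs 60 × $224.66 + $650.00 = $14,129.60; Offer Y costs 60 × $290.01 + $250.00 = $17,650.60.
Offer X is cheaper by $17,650.60 − $14,129.60 = $3,521.00.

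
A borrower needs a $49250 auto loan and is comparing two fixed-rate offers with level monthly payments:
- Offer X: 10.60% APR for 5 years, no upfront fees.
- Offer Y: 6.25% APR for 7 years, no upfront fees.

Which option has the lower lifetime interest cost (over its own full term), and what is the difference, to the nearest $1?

Offer Y by $2,728

Offer X: at 10.60% the monthly rate is 0.0088333, so the payment is 49,250 × 0.0088333 / (1 − 1.0088333^−60) = $1,061.02.
Total interest on Offer X = 60 × $1,061.02 − $49,250 = $14,411.20.
Offer Y: at 6.25% the monthly rate is 0.0052083, so the payment is 49,250 × 0.0052083 / (1 − 1.0052083^−84) = $725.39.
Total interest on Offer Y = 84 × $725.39 − $49,250 = $11,682.76.
Offer Y is lower by $2,728.44.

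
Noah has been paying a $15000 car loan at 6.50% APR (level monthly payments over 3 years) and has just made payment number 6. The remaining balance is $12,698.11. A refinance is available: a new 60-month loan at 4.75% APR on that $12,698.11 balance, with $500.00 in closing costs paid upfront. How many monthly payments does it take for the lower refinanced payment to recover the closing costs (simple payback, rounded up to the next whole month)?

Current payment = 15,000 × 6.5%/12 / (1 − (1+0.0054167)^−36) = $459.74.
Refinanced payment = 12,698.11 × 0.0039583 / (1 − (1+0.0039583)^−60) = $238.18.
Monthly savings = $459.74 − $238.18 = $221.56.
Break-even = $500.00 / $221.56 = 2.26 → 3 months.

3 months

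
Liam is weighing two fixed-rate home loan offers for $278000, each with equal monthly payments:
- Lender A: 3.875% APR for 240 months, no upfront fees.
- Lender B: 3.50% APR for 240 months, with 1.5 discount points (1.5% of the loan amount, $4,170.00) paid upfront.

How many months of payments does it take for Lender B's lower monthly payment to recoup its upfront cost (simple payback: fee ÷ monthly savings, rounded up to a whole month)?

78 months

Lender A: monthly rate = 3.875%/12 = 0.0032292; payment = 278,000 × 0.0032292 / (1 − (1+0.0032292)^−240) = $1,666.37.
Lender B: at 3.50% the monthly rate is 0.0029167, so the payment is 278,000 × 0.0029167 / (1 − 1.0029167^−240) = $1,612.29.
Monthly savings = $1,666.37 − $1,612.29 = $54.08.
Break-even = $4,170.00 / $54.08 = 77.11 → 78 months.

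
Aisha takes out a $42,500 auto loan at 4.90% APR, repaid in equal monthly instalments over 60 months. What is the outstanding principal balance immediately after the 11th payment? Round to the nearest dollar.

$35,466

With monthly rate i = 4.9%/12 = 0.0040833, the balance after k of n payments is P · [(1+i)^n − (1+i)^k] / [(1+i)^n − 1].
(1+0.0040833)^60 = 1.27698413 and (1+0.0040833)^11 = 1.04584504, so the balance is 42,500 × (1.27698413 − 1.04584504) / (1.27698413 − 1) = $35,465.61.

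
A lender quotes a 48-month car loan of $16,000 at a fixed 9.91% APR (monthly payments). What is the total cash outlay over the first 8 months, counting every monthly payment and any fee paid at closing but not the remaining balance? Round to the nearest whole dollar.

$3,241

At 9.91% the monthly rate is 0.0082583, so the payment is 16,000 × 0.0082583 / (1 − 1.0082583^−48) = $405.11.
Total outlay = 8 × $405.11 = $3,240.88.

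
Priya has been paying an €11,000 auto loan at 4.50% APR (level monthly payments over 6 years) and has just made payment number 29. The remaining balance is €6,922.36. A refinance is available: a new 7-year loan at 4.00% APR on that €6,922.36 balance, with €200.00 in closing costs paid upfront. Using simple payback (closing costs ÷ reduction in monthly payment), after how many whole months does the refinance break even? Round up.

3 months

Current payment = 11,000 × 4.5%/12 / (1 − (1+0.0037500)^−72) = €174.61.
Refinanced payment = 6,922.36 × 0.0033333 / (1 − (1+0.0033333)^−84) = €94.62.
Monthly savings = €174.61 − €94.62 = €79.99.
Break-even = €200.00 / €79.99 = 2.50 → 3 months.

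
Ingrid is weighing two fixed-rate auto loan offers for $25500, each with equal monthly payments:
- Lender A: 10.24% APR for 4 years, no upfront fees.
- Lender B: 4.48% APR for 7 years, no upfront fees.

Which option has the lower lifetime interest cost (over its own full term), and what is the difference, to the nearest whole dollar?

Lender B by $1,431

Lender A: at 10.24% the monthly rate is 0.0085333, so the payment is 25,500 × 0.0085333 / (1 − 1.0085333^−48) = $649.69.
Total interest on Lender A = 48 × $649.69 − $25,500 = $5,685.12.
Lender B: monthly rate = 4.48%/12 = 0.0037333; payment = 25,500 × 0.0037333 / (1 − (1+0.0037333)^−84) = $354.22.
Total interest on Lender B = 84 × $354.22 − $25,500 = $4,254.48.
Lender B is lower by $1,430.64.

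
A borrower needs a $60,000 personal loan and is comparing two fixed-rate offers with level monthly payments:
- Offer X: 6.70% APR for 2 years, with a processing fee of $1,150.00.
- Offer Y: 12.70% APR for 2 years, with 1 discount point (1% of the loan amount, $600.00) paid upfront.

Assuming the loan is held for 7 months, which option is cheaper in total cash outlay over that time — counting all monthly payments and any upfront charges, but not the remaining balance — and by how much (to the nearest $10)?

Offer X by $610

Offer X: at 6.70% the monthly rate is 0.0055833, so the payment is 60,000 × 0.0055833 / (1 − 1.0055833^−24) = $2,678.20.
Offer Y: at 12.70% the monthly rate is 0.0105833, so the payment is 60,000 × 0.0105833 / (1 − 1.0105833^−24) = $2,844.06.
Over 7 months: Offer X costs 7 × $2,678.20 + $1,150.00 = $19,897.40; Offer Y costs 7 × $2,844.06 + $600.00 = $20,508.42.
Offer X is cheaper by $20,508.42 − $19,897.40 = $611.02.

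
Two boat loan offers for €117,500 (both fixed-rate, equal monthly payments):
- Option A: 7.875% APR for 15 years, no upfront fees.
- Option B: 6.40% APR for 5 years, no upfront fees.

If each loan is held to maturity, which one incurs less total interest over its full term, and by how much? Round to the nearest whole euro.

Option A: at 7.875% the monthly rate is 0.0065625, so the payment is 117,500 × 0.0065625 / (1 − 1.0065625^−180) = €1,114.43.
Total interest on Option A = 180 × €1,114.43 − €117,500 = €83,097.40.
Option B: at 6.40% the monthly rate is 0.0053333, so the payment is 117,500 × 0.0053333 / (1 − 1.0053333^−60) = €2,293.52.
Total interest on Option B = 60 × €2,293.52 − €117,500 = €20,111.20.
Option B is lower by €62,986.20.

Option B by €62,986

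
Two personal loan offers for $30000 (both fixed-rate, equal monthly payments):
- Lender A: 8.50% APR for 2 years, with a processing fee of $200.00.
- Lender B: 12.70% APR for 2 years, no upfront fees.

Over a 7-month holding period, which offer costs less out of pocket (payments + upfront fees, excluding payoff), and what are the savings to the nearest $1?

Lender A by $209

Lender A: monthly rate = 8.5%/12 = 0.0070833; payment = 30,000 × 0.0070833 / (1 − (1+0.0070833)^−24) = $1,363.67.
Lender B: at 12.70% the monthly rate is 0.0105833, so the payment is 30,000 × 0.0105833 / (1 − 1.0105833^−24) = $1,422.03.
Over 7 months: Lender A costs 7 × $1,363.67 + $200.00 = $9,745.69; Lender B costs 7 × $1,422.03 = $9,954.21.
Lender A is cheaper by $9,954.21 − $9,745.69 = $208.52.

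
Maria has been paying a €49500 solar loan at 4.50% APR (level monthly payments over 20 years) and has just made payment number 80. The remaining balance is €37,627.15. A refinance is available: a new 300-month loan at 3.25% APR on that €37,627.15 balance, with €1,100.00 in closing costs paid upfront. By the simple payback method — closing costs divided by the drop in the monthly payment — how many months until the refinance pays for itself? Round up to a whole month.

9 months

Current payment = 49,500 × 4.5%/12 / (1 − (1+0.0037500)^−240) = €313.16.
Refinanced payment = 37,627.15 × 0.0027083 / (1 − (1+0.0027083)^−300) = €183.36.
Monthly savings = €313.16 − €183.36 = €129.80.
Break-even = €1,100.00 / €129.80 = 8.47 → 9 months.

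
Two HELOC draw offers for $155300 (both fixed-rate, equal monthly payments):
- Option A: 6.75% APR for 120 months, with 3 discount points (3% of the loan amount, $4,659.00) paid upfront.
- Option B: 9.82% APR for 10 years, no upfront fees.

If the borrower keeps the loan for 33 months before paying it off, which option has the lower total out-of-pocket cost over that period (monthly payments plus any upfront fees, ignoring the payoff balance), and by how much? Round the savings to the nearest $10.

Option A: monthly rate = 6.75%/12 = 0.0056250; payment = 155,300 × 0.0056250 / (1 − (1+0.0056250)^−120) = $1,783.22.
Option B: monthly rate = 9.82%/12 = 0.0081833; payment = 155,300 × 0.0081833 / (1 − (1+0.0081833)^−120) = $2,036.85.
Over 33 months: Option A costs 33 × $1,783.22 + $4,659.00 = $63,505.26; Option B costs 33 × $2,036.85 = $67,216.05.
Option A is cheaper by $67,216.05 − $63,505.26 = $3,710.79.

Option A by $3,710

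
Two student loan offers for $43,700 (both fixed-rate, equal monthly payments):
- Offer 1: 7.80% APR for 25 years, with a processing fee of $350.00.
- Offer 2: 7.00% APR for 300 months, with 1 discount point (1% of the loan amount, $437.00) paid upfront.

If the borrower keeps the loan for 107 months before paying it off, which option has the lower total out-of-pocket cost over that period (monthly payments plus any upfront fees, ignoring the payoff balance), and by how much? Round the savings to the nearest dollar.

Offer 2 by $2,337

Offer 1: monthly rate = 7.8%/12 = 0.0065000; payment = 43,700 × 0.0065000 / (1 − (1+0.0065000)^−300) = $331.51.
Offer 2: at 7.00% the monthly rate is 0.0058333, so the payment is 43,700 × 0.0058333 / (1 − 1.0058333^−300) = $308.86.
Over 107 months: Offer 1 costs 107 × $331.51 + $350.00 = $35,821.57; Offer 2 costs 107 × $308.86 + $437.00 = $33,485.02.
Offer 2 is cheaper by $35,821.57 − $33,485.02 = $2,336.55.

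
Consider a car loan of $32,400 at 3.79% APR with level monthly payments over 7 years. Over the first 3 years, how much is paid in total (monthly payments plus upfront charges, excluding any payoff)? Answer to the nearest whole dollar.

Monthly rate = 3.79%/12 = 0.0031583; payment = 32,400 × 0.0031583 / (1 − (1+0.0031583)^−84) = $439.74.
Total outlay = 36 × $439.74 = $15,830.64.

$15,831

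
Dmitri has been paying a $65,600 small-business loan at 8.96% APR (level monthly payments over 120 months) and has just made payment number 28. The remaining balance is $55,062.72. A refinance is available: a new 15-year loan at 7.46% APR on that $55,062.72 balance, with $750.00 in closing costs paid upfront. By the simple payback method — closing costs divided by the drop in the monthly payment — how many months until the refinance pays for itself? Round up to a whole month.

Current payment = 65,600 × 8.96%/12 / (1 − (1+0.0074667)^−120) = $829.57.
Refinanced payment = 55,062.72 × 0.0062167 / (1 − (1+0.0062167)^−180) = $509.19.
Monthly savings = $829.57 − $509.19 = $320.38.
Break-even = $750.00 / $320.38 = 2.34 → 3 months.

3 months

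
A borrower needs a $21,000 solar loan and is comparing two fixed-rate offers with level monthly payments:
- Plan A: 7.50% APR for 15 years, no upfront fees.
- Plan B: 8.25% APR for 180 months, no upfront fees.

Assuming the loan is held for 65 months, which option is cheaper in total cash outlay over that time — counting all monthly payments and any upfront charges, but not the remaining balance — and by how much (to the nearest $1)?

Plan A: at 7.50% the monthly rate is 0.0062500, so the payment is 21,000 × 0.0062500 / (1 − 1.0062500^−180) = $194.67.
Plan B: monthly rate = 8.25%/12 = 0.0068750; payment = 21,000 × 0.0068750 / (1 − (1+0.0068750)^−180) = $203.73.
Over 65 months: Plan A costs 65 × $194.67 = $12,653.55; Plan B costs 65 × $203.73 = $13,242.45.
Plan A is cheaper by $13,242.45 − $12,653.55 = $588.90.

Plan A by $589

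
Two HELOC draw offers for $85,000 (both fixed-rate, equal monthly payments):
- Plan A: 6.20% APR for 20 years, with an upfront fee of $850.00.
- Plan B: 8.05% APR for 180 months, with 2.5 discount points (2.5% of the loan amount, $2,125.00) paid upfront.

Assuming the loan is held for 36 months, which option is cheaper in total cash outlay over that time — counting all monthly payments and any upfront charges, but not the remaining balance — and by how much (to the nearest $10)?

Plan A: at 6.20% the monthly rate is 0.0051667, so the payment is 85,000 × 0.0051667 / (1 − 1.0051667^−240) = $618.81.
Plan B: monthly rate = 8.05%/12 = 0.0067083; payment = 85,000 × 0.0067083 / (1 − (1+0.0067083)^−180) = $814.76.
Over 36 months: Plan A costs 36 × $618.81 + $850.00 = $23,127.16; Plan B costs 36 × $814.76 + $2,125.00 = $31,456.36.
Plan A is cheaper by $31,456.36 − $23,127.16 = $8,329.20.

Plan A by $8,330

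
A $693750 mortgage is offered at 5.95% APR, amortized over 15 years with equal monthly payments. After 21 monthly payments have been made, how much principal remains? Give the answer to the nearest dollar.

$640,866

With monthly rate i = 5.95%/12 = 0.0049583, the balance after k of n payments is P · [(1+i)^n − (1+i)^k] / [(1+i)^n − 1].
(1+0.0049583)^180 = 2.43584722 and (1+0.0049583)^21 = 1.10945367, so the balance is 693,750 × (2.43584722 − 1.10945367) / (2.43584722 − 1) = $640,865.90.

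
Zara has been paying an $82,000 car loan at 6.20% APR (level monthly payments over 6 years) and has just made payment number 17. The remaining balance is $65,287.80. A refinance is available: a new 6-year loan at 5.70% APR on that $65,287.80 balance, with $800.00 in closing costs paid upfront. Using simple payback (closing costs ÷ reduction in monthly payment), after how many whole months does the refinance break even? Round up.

Current payment = 82,000 × 6.2%/12 / (1 − (1+0.0051667)^−72) = $1,366.73.
Refinanced payment = 65,287.80 × 0.0047500 / (1 − (1+0.0047500)^−72) = $1,072.79.
Monthly savings = $1,366.73 − $1,072.79 = $293.94.
Break-even = $800.00 / $293.94 = 2.72 → 3 months.

3 months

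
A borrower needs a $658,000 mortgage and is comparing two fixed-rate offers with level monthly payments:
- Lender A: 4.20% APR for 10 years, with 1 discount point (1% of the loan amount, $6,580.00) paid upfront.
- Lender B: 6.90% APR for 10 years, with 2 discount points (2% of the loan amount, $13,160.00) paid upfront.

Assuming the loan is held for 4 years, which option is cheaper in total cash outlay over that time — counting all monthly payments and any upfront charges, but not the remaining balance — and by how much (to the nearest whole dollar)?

Lender A by $48,888

Lender A: monthly rate = 4.2%/12 = 0.0035000; payment = 658,000 × 0.0035000 / (1 − (1+0.0035000)^−120) = $6,724.65.
Lender B: monthly rate = 6.9%/12 = 0.0057500; payment = 658,000 × 0.0057500 / (1 − (1+0.0057500)^−120) = $7,606.07.
Over 48 months: Lender A costs 48 × $6,724.65 + $6,580.00 = $329,363.20; Lender B costs 48 × $7,606.07 + $13,160.00 = $378,251.36.
Lender A is cheaper by $378,251.36 − $329,363.20 = $48,888.16.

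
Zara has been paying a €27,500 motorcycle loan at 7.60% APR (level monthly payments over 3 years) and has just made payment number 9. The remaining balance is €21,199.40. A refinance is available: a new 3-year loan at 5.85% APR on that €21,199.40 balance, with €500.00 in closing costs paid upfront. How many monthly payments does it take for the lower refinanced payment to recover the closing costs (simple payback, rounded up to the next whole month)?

3 months

Current payment = 27,500 × 7.6%/12 / (1 − (1+0.0063333)^−36) = €856.68.
Refinanced payment = 21,199.40 × 0.0048750 / (1 − (1+0.0048750)^−36) = €643.49.
Monthly savings = €856.68 − €643.49 = €213.19.
Break-even = €500.00 / €213.19 = 2.35 → 3 months.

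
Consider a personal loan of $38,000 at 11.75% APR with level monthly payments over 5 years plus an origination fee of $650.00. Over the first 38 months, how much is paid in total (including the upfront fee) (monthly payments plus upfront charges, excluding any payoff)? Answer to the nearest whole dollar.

Monthly rate = 11.75%/12 = 0.0097917; payment = 38,000 × 0.0097917 / (1 − (1+0.0097917)^−60) = $840.50.
Total outlay = 38 × $840.50 + $650.00 = $32,589.00.

$32,589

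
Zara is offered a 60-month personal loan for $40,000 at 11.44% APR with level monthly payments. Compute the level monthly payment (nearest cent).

$878.50

Monthly rate = 11.44%/12 = 0.0095333; payment = 40,000 × 0.0095333 / (1 − (1+0.0095333)^−60) = $878.50.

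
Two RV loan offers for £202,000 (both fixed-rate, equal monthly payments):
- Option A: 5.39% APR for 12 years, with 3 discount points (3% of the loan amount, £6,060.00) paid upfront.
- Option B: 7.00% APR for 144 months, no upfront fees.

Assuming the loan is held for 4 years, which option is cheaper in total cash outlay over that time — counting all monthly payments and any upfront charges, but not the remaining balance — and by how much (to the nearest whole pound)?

Option A: at 5.39% the monthly rate is 0.0044917, so the payment is 202,000 × 0.0044917 / (1 − 1.0044917^−144) = £1,908.04.
Option B: monthly rate = 7%/12 = 0.0058333; payment = 202,000 × 0.0058333 / (1 − (1+0.0058333)^−144) = £2,077.33.
Over 48 months: Option A costs 48 × £1,908.04 + £6,060.00 = £97,645.92; Option B costs 48 × £2,077.33 = £99,711.84.
Option A is cheaper by £99,711.84 − £97,645.92 = £2,065.92.

Option A by £2,066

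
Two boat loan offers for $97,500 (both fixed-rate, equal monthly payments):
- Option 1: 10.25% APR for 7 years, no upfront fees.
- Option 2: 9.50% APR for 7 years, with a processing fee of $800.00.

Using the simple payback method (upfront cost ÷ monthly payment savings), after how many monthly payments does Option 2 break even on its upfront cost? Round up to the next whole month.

Option 1: monthly rate = 10.25%/12 = 0.0085417; payment = 97,500 × 0.0085417 / (1 − (1+0.0085417)^−84) = $1,631.24.
Option 2: monthly rate = 9.5%/12 = 0.0079167; payment = 97,500 × 0.0079167 / (1 − (1+0.0079167)^−84) = $1,593.54.
Monthly savings = $1,631.24 − $1,593.54 = $37.70.
Break-even = $800.00 / $37.70 = 21.22 → 22 months.

22 months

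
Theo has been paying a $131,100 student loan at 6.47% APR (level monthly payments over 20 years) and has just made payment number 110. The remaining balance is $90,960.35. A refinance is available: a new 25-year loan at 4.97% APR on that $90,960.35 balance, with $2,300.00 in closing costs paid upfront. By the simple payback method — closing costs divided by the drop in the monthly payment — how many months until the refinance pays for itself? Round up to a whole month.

6 months

Current payment = 131,100 × 6.47%/12 / (1 − (1+0.0053917)^−240) = $975.13.
Refinanced payment = 90,960.35 × 0.0041417 / (1 − (1+0.0041417)^−300) = $530.16.
Monthly savings = $975.13 − $530.16 = $444.97.
Break-even = $2,300.00 / $444.97 = 5.17 → 6 months.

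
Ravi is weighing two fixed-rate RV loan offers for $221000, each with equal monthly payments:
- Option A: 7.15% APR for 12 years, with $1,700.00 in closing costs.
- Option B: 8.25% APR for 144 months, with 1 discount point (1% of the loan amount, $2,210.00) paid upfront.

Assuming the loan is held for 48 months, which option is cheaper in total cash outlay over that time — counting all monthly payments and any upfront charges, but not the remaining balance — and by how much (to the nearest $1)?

Option A: monthly rate = 7.15%/12 = 0.0059583; payment = 221,000 × 0.0059583 / (1 − (1+0.0059583)^−144) = $2,290.43.
Option B: monthly rate = 8.25%/12 = 0.0068750; payment = 221,000 × 0.0068750 / (1 − (1+0.0068750)^−144) = $2,422.62.
Over 48 months: Option A costs 48 × $2,290.43 + $1,700.00 = $111,640.64; Option B costs 48 × $2,422.62 + $2,210.00 = $118,495.76.
Option A is cheaper by $118,495.76 − $111,640.64 = $6,855.12.

Option A by $6,855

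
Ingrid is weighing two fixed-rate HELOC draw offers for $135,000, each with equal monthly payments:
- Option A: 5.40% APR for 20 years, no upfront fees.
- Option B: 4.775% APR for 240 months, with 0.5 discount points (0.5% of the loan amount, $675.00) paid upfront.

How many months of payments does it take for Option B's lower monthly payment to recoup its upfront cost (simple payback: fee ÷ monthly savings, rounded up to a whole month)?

Option A: at 5.40% the monthly rate is 0.0045000, so the payment is 135,000 × 0.0045000 / (1 − 1.0045000^−240) = $921.04.
Option B: at 4.775% the monthly rate is 0.0039792, so the payment is 135,000 × 0.0039792 / (1 − 1.0039792^−240) = $874.25.
Monthly savings = $921.04 − $874.25 = $46.79.
Break-even = $675.00 / $46.79 = 14.43 → 15 months.

15 months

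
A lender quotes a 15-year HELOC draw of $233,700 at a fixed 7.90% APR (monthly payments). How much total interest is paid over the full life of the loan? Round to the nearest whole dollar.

At 7.90% the monthly rate is 0.0065833, so the payment is 233,700 × 0.0065833 / (1 − 1.0065833^−180) = $2,219.89.
Total paid = 180 × $2,219.89 = $399,580.20; interest = $399,580.20 − $233,700 = $165,880.20.

$165,880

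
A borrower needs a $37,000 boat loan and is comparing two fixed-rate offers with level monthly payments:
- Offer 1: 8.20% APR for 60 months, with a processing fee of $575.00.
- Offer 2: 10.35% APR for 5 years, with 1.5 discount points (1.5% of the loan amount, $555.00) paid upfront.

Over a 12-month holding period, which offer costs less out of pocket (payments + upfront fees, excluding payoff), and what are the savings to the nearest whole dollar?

Offer 1 by $445

Offer 1: monthly rate = 8.2%/12 = 0.0068333; payment = 37,000 × 0.0068333 / (1 − (1+0.0068333)^−60) = $753.77.
Offer 2: monthly rate = 10.35%/12 = 0.0086250; payment = 37,000 × 0.0086250 / (1 − (1+0.0086250)^−60) = $792.53.
Over 12 months: Offer 1 costs 12 × $753.77 + $575.00 = $9,620.24; Offer 2 costs 12 × $792.53 + $555.00 = $10,065.36.
Offer 1 is cheaper by $10,065.36 − $9,620.24 = $445.12.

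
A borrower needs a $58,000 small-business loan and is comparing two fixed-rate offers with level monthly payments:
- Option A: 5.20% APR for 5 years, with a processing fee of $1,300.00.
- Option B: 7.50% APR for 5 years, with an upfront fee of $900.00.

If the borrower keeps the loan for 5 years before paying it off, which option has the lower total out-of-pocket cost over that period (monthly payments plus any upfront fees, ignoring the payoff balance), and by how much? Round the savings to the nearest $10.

Option A: at 5.20% the monthly rate is 0.0043333, so the payment is 58,000 × 0.0043333 / (1 − 1.0043333^−60) = $1,099.85.
Option B: at 7.50% the monthly rate is 0.0062500, so the payment is 58,000 × 0.0062500 / (1 − 1.0062500^−60) = $1,162.20.
Over 60 months: Option A costs 60 × $1,099.85 + $1,300.00 = $67,291.00; Option B costs 60 × $1,162.20 + $900.00 = $70,632.00.
Option A is cheaper by $70,632.00 − $67,291.00 = $3,341.00.

Option A by $3,340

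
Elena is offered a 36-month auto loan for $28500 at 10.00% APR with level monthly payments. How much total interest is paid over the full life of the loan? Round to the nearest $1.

$4,606

At 10.00% the monthly rate is 0.0083333, so the payment is 28,500 × 0.0083333 / (1 − 1.0083333^−36) = $919.61.
Total paid = 36 × $919.61 = $33,105.96; interest = $33,105.96 − $28,500 = $4,605.96.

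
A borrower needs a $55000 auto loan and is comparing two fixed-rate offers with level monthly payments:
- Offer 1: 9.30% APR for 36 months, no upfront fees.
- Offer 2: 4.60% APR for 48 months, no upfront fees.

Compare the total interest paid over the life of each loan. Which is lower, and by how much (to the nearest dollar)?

Offer 1: at 9.30% the monthly rate is 0.0077500, so the payment is 55,000 × 0.0077500 / (1 − 1.0077500^−36) = $1,756.67.
Total interest on Offer 1 = 36 × $1,756.67 − $55,000 = $8,240.12.
Offer 2: at 4.60% the monthly rate is 0.0038333, so the payment is 55,000 × 0.0038333 / (1 − 1.0038333^−48) = $1,256.67.
Total interest on Offer 2 = 48 × $1,256.67 − $55,000 = $5,320.16.
Offer 2 is lower by $2,919.96.

Offer 2 by $2,920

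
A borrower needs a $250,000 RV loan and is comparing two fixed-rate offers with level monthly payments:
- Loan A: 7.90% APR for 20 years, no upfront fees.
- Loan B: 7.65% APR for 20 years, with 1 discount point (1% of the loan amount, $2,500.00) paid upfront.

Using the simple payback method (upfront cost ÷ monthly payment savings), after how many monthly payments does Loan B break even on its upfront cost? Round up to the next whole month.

65 months

Loan A: at 7.90% the monthly rate is 0.0065833, so the payment is 250,000 × 0.0065833 / (1 − 1.0065833^−240) = $2,075.57.
Loan B: at 7.65% the monthly rate is 0.0063750, so the payment is 250,000 × 0.0063750 / (1 − 1.0063750^−240) = $2,036.97.
Monthly savings = $2,075.57 − $2,036.97 = $38.60.
Break-even = $2,500.00 / $38.60 = 64.77 → 65 months.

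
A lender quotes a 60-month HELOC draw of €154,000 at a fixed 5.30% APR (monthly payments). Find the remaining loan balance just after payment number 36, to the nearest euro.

With monthly rate i = 5.3%/12 = 0.0044167, the balance after k of n payments is P · [(1+i)^n − (1+i)^k] / [(1+i)^n − 1].
(1+0.0044167)^60 = 1.30267066 and (1+0.0044167)^36 = 1.17192759, so the balance is 154,000 × (1.30267066 − 1.17192759) / (1.30267066 − 1) = €66,522.58.

€66,523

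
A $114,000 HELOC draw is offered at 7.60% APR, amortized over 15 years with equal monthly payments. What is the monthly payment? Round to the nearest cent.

Monthly rate = 7.6%/12 = 0.0063333; payment = 114,000 × 0.0063333 / (1 − (1+0.0063333)^−180) = $1,063.28.

$1,063.28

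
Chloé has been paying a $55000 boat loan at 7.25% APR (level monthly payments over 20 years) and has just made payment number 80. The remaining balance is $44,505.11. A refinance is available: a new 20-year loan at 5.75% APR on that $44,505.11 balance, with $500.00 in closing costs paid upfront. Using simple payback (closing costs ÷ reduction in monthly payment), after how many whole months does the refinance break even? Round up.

5 months

Current payment = 55,000 × 7.25%/12 / (1 − (1+0.0060417)^−240) = $434.71.
Refinanced payment = 44,505.11 × 0.0047917 / (1 − (1+0.0047917)^−240) = $312.46.
Monthly savings = $434.71 − $312.46 = $122.25.
Break-even = $500.00 / $122.25 = 4.09 → 5 months.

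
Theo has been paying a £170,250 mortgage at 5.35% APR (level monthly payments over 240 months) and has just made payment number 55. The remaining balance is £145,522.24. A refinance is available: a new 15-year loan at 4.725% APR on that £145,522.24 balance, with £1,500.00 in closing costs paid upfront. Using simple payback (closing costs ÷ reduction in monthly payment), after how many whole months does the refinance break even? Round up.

57 months

Current payment = 170,250 × 5.35%/12 / (1 − (1+0.0044583)^−240) = £1,156.75.
Refinanced payment = 145,522.24 × 0.0039375 / (1 − (1+0.0039375)^−180) = £1,130.04.
Monthly savings = £1,156.75 − £1,130.04 = £26.71.
Break-even = £1,500.00 / £26.71 = 56.16 → 57 months.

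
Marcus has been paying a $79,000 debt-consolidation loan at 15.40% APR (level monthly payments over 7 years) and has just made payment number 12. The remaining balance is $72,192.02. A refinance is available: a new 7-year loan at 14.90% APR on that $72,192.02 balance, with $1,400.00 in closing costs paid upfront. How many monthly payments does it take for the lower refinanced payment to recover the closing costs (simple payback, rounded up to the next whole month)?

Current payment = 79,000 × 15.4%/12 / (1 − (1+0.0128333)^−84) = $1,542.23.
Refinanced payment = 72,192.02 × 0.0124167 / (1 − (1+0.0124167)^−84) = $1,389.02.
Monthly savings = $1,542.23 − $1,389.02 = $153.21.
Break-even = $1,400.00 / $153.21 = 9.14 → 10 months.

10 months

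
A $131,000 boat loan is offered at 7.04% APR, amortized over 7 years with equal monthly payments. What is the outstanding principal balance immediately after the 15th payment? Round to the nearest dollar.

With monthly rate i = 7.04%/12 = 0.0058667, the balance after k of n payments is P · [(1+i)^n − (1+i)^k] / [(1+i)^n − 1].
(1+0.0058667)^84 = 1.63453781 and (1+0.0058667)^15 = 1.09170738, so the balance is 131,000 × (1.63453781 − 1.09170738) / (1.63453781 − 1) = $112,067.06.

$112,067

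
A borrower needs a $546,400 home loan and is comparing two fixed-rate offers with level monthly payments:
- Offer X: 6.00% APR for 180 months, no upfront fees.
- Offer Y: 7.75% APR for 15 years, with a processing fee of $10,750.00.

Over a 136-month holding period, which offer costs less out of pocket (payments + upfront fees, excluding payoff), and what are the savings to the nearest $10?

Offer X: at 6.00% the monthly rate is 0.0050000, so the payment is 546,400 × 0.0050000 / (1 − 1.0050000^−180) = $4,610.83.
Offer Y: monthly rate = 7.75%/12 = 0.0064583; payment = 546,400 × 0.0064583 / (1 − (1+0.0064583)^−180) = $5,143.13.
Over 136 months: Offer X costs 136 × $4,610.83 = $627,072.88; Offer Y costs 136 × $5,143.13 + $10,750.00 = $710,215.68.
Offer X is cheaper by $710,215.68 − $627,072.88 = $83,142.80.

Offer X by $83,140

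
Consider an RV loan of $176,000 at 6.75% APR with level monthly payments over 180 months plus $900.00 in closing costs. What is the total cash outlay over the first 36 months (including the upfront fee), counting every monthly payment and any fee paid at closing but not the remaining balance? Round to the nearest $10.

Monthly rate = 6.75%/12 = 0.0056250; payment = 176,000 × 0.0056250 / (1 − (1+0.0056250)^−180) = $1,557.44.
Total outlay = 36 × $1,557.44 + $900.00 = $56,967.84.

$56,970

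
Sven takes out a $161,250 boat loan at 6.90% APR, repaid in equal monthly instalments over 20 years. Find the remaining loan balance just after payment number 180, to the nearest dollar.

With monthly rate i = 6.9%/12 = 0.0057500, the balance after k of n payments is P · [(1+i)^n − (1+i)^k] / [(1+i)^n − 1].
(1+0.0057500)^240 = 3.95922240 and (1+0.0057500)^180 = 2.80677386, so the balance is 161,250 × (3.95922240 − 2.80677386) / (3.95922240 − 1) = $62,797.69.

$62,798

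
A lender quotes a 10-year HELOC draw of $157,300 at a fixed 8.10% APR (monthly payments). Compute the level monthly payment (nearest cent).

Monthly rate = 8.1%/12 = 0.0067500; payment = 157,300 × 0.0067500 / (1 − (1+0.0067500)^−120) = $1,916.80.

$1,916.80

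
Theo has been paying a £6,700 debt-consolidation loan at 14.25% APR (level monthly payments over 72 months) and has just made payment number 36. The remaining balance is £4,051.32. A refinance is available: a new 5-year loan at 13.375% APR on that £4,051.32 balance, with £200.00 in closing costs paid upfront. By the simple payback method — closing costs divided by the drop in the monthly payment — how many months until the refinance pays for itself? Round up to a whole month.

5 months

Current payment = 6,700 × 14.25%/12 / (1 − (1+0.0118750)^−72) = £138.96.
Refinanced payment = 4,051.32 × 0.0111458 / (1 − (1+0.0111458)^−60) = £92.96.
Monthly savings = £138.96 − £92.96 = £46.00.
Break-even = £200.00 / £46.00 = 4.35 → 5 months.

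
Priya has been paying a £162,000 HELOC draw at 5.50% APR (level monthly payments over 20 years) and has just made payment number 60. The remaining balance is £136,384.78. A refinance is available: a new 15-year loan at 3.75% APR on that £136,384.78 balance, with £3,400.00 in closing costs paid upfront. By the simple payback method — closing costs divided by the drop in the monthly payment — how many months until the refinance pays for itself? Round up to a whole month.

Current payment = 162,000 × 5.5%/12 / (1 − (1+0.0045833)^−240) = £1,114.38.
Refinanced payment = 136,384.78 × 0.0031250 / (1 − (1+0.0031250)^−180) = £991.82.
Monthly savings = £1,114.38 − £991.82 = £122.56.
Break-even = £3,400.00 / £122.56 = 27.74 → 28 months.

28 months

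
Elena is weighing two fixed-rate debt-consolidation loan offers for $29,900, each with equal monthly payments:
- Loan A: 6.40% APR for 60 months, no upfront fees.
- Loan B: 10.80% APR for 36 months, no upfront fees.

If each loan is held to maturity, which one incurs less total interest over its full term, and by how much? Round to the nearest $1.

Loan A by $120

Loan A: monthly rate = 6.4%/12 = 0.0053333; payment = 29,900 × 0.0053333 / (1 − (1+0.0053333)^−60) = $583.63.
Total interest on Loan A = 60 × $583.63 − $29,900 = $5,117.80.
Loan B: at 10.80% the monthly rate is 0.0090000, so the payment is 29,900 × 0.0090000 / (1 − 1.0090000^−36) = $976.06.
Total interest on Loan B = 36 × $976.06 − $29,900 = $5,238.16.
Loan A is lower by $120.36.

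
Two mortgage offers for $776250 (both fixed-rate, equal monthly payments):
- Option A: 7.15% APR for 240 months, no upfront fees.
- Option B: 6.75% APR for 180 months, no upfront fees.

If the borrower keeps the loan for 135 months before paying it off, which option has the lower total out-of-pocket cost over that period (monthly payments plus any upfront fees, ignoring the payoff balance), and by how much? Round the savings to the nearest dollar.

Option A by $105,403

Option A: monthly rate = 7.15%/12 = 0.0059583; payment = 776,250 × 0.0059583 / (1 − (1+0.0059583)^−240) = $6,088.35.
Option B: at 6.75% the monthly rate is 0.0056250, so the payment is 776,250 × 0.0056250 / (1 − 1.0056250^−180) = $6,869.11.
Over 135 months: Option A costs 135 × $6,088.35 = $821,927.25; Option B costs 135 × $6,869.11 = $927,329.85.
Option A is cheaper by $927,329.85 − $821,927.25 = $105,402.60.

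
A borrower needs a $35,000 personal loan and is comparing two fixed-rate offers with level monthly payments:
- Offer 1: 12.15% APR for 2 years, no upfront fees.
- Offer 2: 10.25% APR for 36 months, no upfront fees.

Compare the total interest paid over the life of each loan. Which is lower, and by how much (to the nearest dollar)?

Offer 1 by $1,204

Offer 1: monthly rate = 12.15%/12 = 0.0101250; payment = 35,000 × 0.0101250 / (1 − (1+0.0101250)^−24) = $1,650.02.
Total interest on Offer 1 = 24 × $1,650.02 − $35,000 = $4,600.48.
Offer 2: monthly rate = 10.25%/12 = 0.0085417; payment = 35,000 × 0.0085417 / (1 − (1+0.0085417)^−36) = $1,133.46.
Total interest on Offer 2 = 36 × $1,133.46 − $35,000 = $5,804.56.
Offer 1 is lower by $1,204.08.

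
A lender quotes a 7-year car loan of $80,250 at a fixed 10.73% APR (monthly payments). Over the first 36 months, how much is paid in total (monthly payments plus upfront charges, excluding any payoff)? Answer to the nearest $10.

$49,060

At 10.73% the monthly rate is 0.0089417, so the payment is 80,250 × 0.0089417 / (1 − 1.0089417^−84) = $1,362.71.
Total outlay = 36 × $1,362.71 = $49,057.56.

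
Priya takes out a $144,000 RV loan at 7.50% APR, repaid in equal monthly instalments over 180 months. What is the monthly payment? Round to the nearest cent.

$1,334.90

At 7.50% the monthly rate is 0.0062500, so the payment is 144,000 × 0.0062500 / (1 − 1.0062500^−180) = $1,334.90.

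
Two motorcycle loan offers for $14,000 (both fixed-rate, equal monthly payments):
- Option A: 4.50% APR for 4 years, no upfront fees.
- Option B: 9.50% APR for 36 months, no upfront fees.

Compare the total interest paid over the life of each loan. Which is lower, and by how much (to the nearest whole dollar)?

Option A by $821

Option A: at 4.50% the monthly rate is 0.0037500, so the payment is 14,000 × 0.0037500 / (1 − 1.0037500^−48) = $319.25.
Total interest on Option A = 48 × $319.25 − $14,000 = $1,324.00.
Option B: monthly rate = 9.5%/12 = 0.0079167; payment = 14,000 × 0.0079167 / (1 − (1+0.0079167)^−36) = $448.46.
Total interest on Option B = 36 × $448.46 − $14,000 = $2,144.56.
Option A is lower by $820.56.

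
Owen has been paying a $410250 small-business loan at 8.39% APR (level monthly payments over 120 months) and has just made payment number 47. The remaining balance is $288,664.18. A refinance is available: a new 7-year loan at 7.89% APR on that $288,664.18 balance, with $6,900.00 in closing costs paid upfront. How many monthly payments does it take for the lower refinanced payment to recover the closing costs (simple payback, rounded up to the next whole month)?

12 months

Current payment = 410,250 × 8.39%/12 / (1 − (1+0.0069917)^−120) = $5,062.41.
Refinanced payment = 288,664.18 × 0.0065750 / (1 − (1+0.0065750)^−84) = $4,483.38.
Monthly savings = $5,062.41 − $4,483.38 = $579.03.
Break-even = $6,900.00 / $579.03 = 11.92 → 12 months.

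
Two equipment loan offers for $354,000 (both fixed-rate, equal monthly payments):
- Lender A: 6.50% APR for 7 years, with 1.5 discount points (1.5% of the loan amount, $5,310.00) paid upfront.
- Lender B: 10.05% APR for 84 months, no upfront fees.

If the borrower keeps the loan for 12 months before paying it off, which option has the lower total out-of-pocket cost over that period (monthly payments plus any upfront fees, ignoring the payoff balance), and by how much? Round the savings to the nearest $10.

Lender A by $2,240

Lender A: at 6.50% the monthly rate is 0.0054167, so the payment is 354,000 × 0.0054167 / (1 − 1.0054167^−84) = $5,256.70.
Lender B: at 10.05% the monthly rate is 0.0083750, so the payment is 354,000 × 0.0083750 / (1 − 1.0083750^−84) = $5,885.97.
Over 12 months: Lender A costs 12 × $5,256.70 + $5,310.00 = $68,390.40; Lender B costs 12 × $5,885.97 = $70,631.64.
Lender A is cheaper by $70,631.64 − $68,390.40 = $2,241.24.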